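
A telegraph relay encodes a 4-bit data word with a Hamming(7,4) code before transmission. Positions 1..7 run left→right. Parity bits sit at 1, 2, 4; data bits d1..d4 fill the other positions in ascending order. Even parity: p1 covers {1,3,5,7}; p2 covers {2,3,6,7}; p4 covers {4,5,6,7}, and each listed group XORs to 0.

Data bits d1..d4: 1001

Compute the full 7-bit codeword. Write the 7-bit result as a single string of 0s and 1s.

0011001

Place data at non-parity positions: p1 p2 1 p4 0 0 1
p1 (pos 1,3,5,7): XOR of data positions = 1⊕0⊕1 = 0
p2 (pos 2,3,6,7): XOR of data positions = 1⊕0⊕1 = 0
p4 (pos 4,5,6,7): XOR of data positions = 0⊕0⊕1 = 1
Codeword: 0011001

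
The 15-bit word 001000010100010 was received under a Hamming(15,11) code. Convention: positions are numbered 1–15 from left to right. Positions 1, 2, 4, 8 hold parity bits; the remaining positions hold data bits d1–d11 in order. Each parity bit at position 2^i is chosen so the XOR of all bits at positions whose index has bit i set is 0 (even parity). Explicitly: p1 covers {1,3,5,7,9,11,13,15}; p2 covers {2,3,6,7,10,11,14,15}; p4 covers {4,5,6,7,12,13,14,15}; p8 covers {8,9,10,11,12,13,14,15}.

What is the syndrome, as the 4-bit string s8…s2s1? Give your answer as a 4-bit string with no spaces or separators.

1111

s1 (pos 1,3,5,7,9,11,13,15): 0⊕1⊕0⊕0⊕0⊕0⊕0⊕0 = 1
s2 (pos 2,3,6,7,10,11,14,15): 0⊕1⊕0⊕0⊕1⊕0⊕1⊕0 = 1
s4 (pos 4,5,6,7,12,13,14,15): 0⊕0⊕0⊕0⊕0⊕0⊕1⊕0 = 1
s8 (pos 8,9,10,11,12,13,14,15): 1⊕0⊕1⊕0⊕0⊕0⊕1⊕0 = 1
Syndrome s8…s1 = 1111 → error at position 15.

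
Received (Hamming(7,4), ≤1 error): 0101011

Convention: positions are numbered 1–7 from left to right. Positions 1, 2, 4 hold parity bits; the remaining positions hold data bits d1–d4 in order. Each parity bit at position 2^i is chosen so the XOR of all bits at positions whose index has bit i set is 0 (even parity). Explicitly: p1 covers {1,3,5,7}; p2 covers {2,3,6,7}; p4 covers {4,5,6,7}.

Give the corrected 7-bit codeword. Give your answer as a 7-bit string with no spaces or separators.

s1 (pos 1,3,5,7): 0⊕0⊕0⊕1 = 1
s2 (pos 2,3,6,7): 1⊕0⊕1⊕1 = 1
s4 (pos 4,5,6,7): 1⊕0⊕1⊕1 = 1
Syndrome s4…s1 = 111 → error at position 7.
Flip position 7: 0101011 → 0101010

0101010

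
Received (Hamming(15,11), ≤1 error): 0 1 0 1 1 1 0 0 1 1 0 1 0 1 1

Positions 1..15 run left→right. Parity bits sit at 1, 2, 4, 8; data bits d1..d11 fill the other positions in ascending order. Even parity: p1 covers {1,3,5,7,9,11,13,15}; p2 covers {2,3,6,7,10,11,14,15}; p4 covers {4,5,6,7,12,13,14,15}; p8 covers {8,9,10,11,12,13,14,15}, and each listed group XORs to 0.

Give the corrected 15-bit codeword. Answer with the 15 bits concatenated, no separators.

s1 (pos 1,3,5,7,9,11,13,15): 0⊕0⊕1⊕0⊕1⊕0⊕0⊕1 = 1
s2 (pos 2,3,6,7,10,11,14,15): 1⊕0⊕1⊕0⊕1⊕0⊕1⊕1 = 1
s4 (pos 4,5,6,7,12,13,14,15): 1⊕1⊕1⊕0⊕1⊕0⊕1⊕1 = 0
s8 (pos 8,9,10,11,12,13,14,15): 0⊕1⊕1⊕0⊕1⊕0⊕1⊕1 = 1
Syndrome s8…s1 = 1011 → error at position 11.
Flip position 11: 010111001101011 → 010111001111011

010111001111011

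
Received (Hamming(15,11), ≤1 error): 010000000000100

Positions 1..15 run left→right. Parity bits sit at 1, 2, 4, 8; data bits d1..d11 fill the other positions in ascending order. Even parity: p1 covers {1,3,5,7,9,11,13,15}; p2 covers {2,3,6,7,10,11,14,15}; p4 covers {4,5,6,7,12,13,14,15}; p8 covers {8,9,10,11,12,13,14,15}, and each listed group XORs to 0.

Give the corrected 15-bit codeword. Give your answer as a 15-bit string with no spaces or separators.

s1 (pos 1,3,5,7,9,11,13,15): 0⊕0⊕0⊕0⊕0⊕0⊕1⊕0 = 1
s2 (pos 2,3,6,7,10,11,14,15): 1⊕0⊕0⊕0⊕0⊕0⊕0⊕0 = 1
s4 (pos 4,5,6,7,12,13,14,15): 0⊕0⊕0⊕0⊕0⊕1⊕0⊕0 = 1
s8 (pos 8,9,10,11,12,13,14,15): 0⊕0⊕0⊕0⊕0⊕1⊕0⊕0 = 1
Syndrome s8…s1 = 1111 → error at position 15.
Flip position 15: 010000000000100 → 010000000000101

010000000000101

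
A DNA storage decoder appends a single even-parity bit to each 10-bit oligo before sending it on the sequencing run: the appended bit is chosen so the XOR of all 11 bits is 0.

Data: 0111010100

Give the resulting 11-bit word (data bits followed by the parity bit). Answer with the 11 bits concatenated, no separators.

01110101001

XOR of the 10 data bits: 0⊕1⊕1⊕1⊕0⊕1⊕0⊕1⊕0⊕0 = 1
Parity bit = 1 (so all 11 bits XOR to 0).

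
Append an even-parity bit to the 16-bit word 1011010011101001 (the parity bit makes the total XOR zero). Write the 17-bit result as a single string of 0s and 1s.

10110100111010011

XOR of the 16 data bits: 1⊕0⊕1⊕1⊕0⊕1⊕0⊕0⊕1⊕1⊕1⊕0⊕1⊕0⊕0⊕1 = 1
Parity bit = 1 (so all 17 bits XOR to 0).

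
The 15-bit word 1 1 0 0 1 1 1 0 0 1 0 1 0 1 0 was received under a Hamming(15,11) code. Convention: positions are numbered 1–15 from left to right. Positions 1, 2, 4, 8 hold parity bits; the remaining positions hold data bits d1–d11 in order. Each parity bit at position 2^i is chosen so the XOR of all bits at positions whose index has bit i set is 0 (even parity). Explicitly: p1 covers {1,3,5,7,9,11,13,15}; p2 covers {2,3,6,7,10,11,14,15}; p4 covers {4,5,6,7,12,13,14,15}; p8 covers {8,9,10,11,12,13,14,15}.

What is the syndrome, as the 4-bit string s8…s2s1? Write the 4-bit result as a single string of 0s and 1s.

1111

s1 (pos 1,3,5,7,9,11,13,15): 1⊕0⊕1⊕1⊕0⊕0⊕0⊕0 = 1
s2 (pos 2,3,6,7,10,11,14,15): 1⊕0⊕1⊕1⊕1⊕0⊕1⊕0 = 1
s4 (pos 4,5,6,7,12,13,14,15): 0⊕1⊕1⊕1⊕1⊕0⊕1⊕0 = 1
s8 (pos 8,9,10,11,12,13,14,15): 0⊕0⊕1⊕0⊕1⊕0⊕1⊕0 = 1
Syndrome s8…s1 = 1111 → error at position 15.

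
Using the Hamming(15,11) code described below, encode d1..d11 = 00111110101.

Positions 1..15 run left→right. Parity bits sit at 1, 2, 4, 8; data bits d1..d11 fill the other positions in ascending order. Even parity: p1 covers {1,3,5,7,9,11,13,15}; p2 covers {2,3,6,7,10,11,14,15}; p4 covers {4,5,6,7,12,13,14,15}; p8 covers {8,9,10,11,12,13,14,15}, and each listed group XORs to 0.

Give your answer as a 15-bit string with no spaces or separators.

Place data at non-parity positions: p1 p2 0 p4 0 1 1 p8 1 1 1 0 1 0 1
p1 (pos 1,3,5,7,9,11,13,15): XOR of data positions = 0⊕0⊕1⊕1⊕1⊕1⊕1 = 1
p2 (pos 2,3,6,7,10,11,14,15): XOR of data positions = 0⊕1⊕1⊕1⊕1⊕0⊕1 = 1
p4 (pos 4,5,6,7,12,13,14,15): XOR of data positions = 0⊕1⊕1⊕0⊕1⊕0⊕1 = 0
p8 (pos 8,9,10,11,12,13,14,15): XOR of data positions = 1⊕1⊕1⊕0⊕1⊕0⊕1 = 1
Codeword: 110001111110101

110001111110101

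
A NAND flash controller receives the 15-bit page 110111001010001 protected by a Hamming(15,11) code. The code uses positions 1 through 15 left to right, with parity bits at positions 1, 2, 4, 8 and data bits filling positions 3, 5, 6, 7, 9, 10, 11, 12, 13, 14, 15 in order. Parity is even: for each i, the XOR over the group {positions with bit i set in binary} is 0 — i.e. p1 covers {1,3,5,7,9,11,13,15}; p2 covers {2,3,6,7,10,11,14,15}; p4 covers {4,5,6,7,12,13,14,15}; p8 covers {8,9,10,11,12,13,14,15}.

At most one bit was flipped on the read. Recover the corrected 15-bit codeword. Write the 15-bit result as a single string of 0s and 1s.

110111000010001

s1 (pos 1,3,5,7,9,11,13,15): 1⊕0⊕1⊕0⊕1⊕1⊕0⊕1 = 1
s2 (pos 2,3,6,7,10,11,14,15): 1⊕0⊕1⊕0⊕0⊕1⊕0⊕1 = 0
s4 (pos 4,5,6,7,12,13,14,15): 1⊕1⊕1⊕0⊕0⊕0⊕0⊕1 = 0
s8 (pos 8,9,10,11,12,13,14,15): 0⊕1⊕0⊕1⊕0⊕0⊕0⊕1 = 1
Syndrome s8…s1 = 1001 → error at position 9.
Flip position 9: 110111001010001 → 110111000010001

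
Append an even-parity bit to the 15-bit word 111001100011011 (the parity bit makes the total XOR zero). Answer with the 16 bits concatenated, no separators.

1110011000110111

XOR of the 15 data bits: 1⊕1⊕1⊕0⊕0⊕1⊕1⊕0⊕0⊕0⊕1⊕1⊕0⊕1⊕1 = 1
Parity bit = 1 (so all 16 bits XOR to 0).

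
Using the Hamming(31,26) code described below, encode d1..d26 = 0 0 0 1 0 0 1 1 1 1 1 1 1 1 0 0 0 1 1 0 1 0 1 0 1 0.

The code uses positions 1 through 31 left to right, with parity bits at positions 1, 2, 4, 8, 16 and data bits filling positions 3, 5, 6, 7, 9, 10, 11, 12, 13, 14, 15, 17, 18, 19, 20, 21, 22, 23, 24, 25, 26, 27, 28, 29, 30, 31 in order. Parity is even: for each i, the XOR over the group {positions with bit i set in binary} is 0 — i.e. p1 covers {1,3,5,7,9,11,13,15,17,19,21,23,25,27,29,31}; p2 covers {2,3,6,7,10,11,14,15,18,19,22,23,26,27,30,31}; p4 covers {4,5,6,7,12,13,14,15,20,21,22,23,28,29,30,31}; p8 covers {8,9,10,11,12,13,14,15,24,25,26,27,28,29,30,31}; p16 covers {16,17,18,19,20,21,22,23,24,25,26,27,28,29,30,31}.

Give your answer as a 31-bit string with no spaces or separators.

Place data at non-parity positions: p1 p2 0 p4 0 0 1 p8 0 0 1 1 1 1 1 p16 1 1 1 0 0 0 1 1 0 1 0 1 0 1 0
p1 (pos 1,3,5,7,9,11,13,15,17,19,21,23,25,27,29,31): XOR of data positions = 0⊕0⊕1⊕0⊕1⊕1⊕1⊕1⊕1⊕0⊕1⊕0⊕0⊕0⊕0 = 1
p2 (pos 2,3,6,7,10,11,14,15,18,19,22,23,26,27,30,31): XOR of data positions = 0⊕0⊕1⊕0⊕1⊕1⊕1⊕1⊕1⊕0⊕1⊕1⊕0⊕1⊕0 = 1
p4 (pos 4,5,6,7,12,13,14,15,20,21,22,23,28,29,30,31): XOR of data positions = 0⊕0⊕1⊕1⊕1⊕1⊕1⊕0⊕0⊕0⊕1⊕1⊕0⊕1⊕0 = 0
p8 (pos 8,9,10,11,12,13,14,15,24,25,26,27,28,29,30,31): XOR of data positions = 0⊕0⊕1⊕1⊕1⊕1⊕1⊕1⊕0⊕1⊕0⊕1⊕0⊕1⊕0 = 1
p16 (pos 16,17,18,19,20,21,22,23,24,25,26,27,28,29,30,31): XOR of data positions = 1⊕1⊕1⊕0⊕0⊕0⊕1⊕1⊕0⊕1⊕0⊕1⊕0⊕1⊕0 = 0
Codeword: 1100001100111110111000110101010

1100001100111110111000110101010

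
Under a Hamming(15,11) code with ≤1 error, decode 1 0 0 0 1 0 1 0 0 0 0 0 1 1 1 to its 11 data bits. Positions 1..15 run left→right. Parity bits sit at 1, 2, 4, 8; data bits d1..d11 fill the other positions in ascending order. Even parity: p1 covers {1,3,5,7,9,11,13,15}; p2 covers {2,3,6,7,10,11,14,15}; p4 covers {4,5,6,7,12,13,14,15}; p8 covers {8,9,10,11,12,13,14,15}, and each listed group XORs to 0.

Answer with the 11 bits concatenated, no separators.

s1 (pos 1,3,5,7,9,11,13,15): 1⊕0⊕1⊕1⊕0⊕0⊕1⊕1 = 1
s2 (pos 2,3,6,7,10,11,14,15): 0⊕0⊕0⊕1⊕0⊕0⊕1⊕1 = 1
s4 (pos 4,5,6,7,12,13,14,15): 0⊕1⊕0⊕1⊕0⊕1⊕1⊕1 = 1
s8 (pos 8,9,10,11,12,13,14,15): 0⊕0⊕0⊕0⊕0⊕1⊕1⊕1 = 1
Syndrome s8…s1 = 1111 → error at position 15.
Flip position 15: 100010100000111 → 100010100000110
Read data bits from positions 3,5,6,7,9,10,11,12,13,14,15: 01010000110

01010000110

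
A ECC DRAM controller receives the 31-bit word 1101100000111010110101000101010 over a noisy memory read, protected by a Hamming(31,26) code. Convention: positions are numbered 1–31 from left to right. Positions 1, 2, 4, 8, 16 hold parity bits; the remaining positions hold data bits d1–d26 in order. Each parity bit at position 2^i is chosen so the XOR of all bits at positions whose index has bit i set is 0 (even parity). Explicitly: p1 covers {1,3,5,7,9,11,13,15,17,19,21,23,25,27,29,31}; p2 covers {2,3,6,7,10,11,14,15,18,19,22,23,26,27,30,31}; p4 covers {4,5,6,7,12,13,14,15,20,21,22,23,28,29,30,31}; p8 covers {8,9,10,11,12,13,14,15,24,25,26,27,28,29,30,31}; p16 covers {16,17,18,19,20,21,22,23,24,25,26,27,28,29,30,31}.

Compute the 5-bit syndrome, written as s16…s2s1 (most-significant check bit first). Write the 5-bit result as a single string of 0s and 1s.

11110

s1 (pos 1,3,5,7,9,11,13,15,17,19,21,23,25,27,29,31): 1⊕0⊕1⊕0⊕0⊕1⊕1⊕1⊕1⊕0⊕0⊕0⊕0⊕0⊕0⊕0 = 0
s2 (pos 2,3,6,7,10,11,14,15,18,19,22,23,26,27,30,31): 1⊕0⊕0⊕0⊕0⊕1⊕0⊕1⊕1⊕0⊕1⊕0⊕1⊕0⊕1⊕0 = 1
s4 (pos 4,5,6,7,12,13,14,15,20,21,22,23,28,29,30,31): 1⊕1⊕0⊕0⊕1⊕1⊕0⊕1⊕1⊕0⊕1⊕0⊕1⊕0⊕1⊕0 = 1
s8 (pos 8,9,10,11,12,13,14,15,24,25,26,27,28,29,30,31): 0⊕0⊕0⊕1⊕1⊕1⊕0⊕1⊕0⊕0⊕1⊕0⊕1⊕0⊕1⊕0 = 1
s16 (pos 16,17,18,19,20,21,22,23,24,25,26,27,28,29,30,31): 0⊕1⊕1⊕0⊕1⊕0⊕1⊕0⊕0⊕0⊕1⊕0⊕1⊕0⊕1⊕0 = 1
Syndrome s16…s1 = 11110 → error at position 30.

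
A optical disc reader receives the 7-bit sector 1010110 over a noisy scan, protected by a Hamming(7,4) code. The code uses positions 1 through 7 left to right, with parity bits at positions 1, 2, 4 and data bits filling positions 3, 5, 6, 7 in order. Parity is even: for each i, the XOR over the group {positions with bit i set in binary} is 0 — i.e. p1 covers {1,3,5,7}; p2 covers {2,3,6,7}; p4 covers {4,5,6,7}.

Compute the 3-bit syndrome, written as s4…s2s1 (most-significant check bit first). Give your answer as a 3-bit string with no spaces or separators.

001

s1 (pos 1,3,5,7): 1⊕1⊕1⊕0 = 1
s2 (pos 2,3,6,7): 0⊕1⊕1⊕0 = 0
s4 (pos 4,5,6,7): 0⊕1⊕1⊕0 = 0
Syndrome s4…s1 = 001 → error at position 1.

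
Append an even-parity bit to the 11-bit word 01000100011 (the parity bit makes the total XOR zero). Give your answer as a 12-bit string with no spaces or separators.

010001000110

XOR of the 11 data bits: 0⊕1⊕0⊕0⊕0⊕1⊕0⊕0⊕0⊕1⊕1 = 0
Parity bit = 0 (so all 12 bits XOR to 0).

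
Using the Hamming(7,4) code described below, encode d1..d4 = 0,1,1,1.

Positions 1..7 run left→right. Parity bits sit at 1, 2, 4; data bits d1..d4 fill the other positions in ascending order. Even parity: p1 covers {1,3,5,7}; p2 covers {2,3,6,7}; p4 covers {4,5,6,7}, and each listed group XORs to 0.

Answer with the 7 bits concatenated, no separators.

0001111

Place data at non-parity positions: p1 p2 0 p4 1 1 1
p1 (pos 1,3,5,7): XOR of data positions = 0⊕1⊕1 = 0
p2 (pos 2,3,6,7): XOR of data positions = 0⊕1⊕1 = 0
p4 (pos 4,5,6,7): XOR of data positions = 1⊕1⊕1 = 1
Codeword: 0001111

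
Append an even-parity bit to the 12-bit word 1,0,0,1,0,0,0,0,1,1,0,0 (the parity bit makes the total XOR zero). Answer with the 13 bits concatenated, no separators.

1001000011000

XOR of the 12 data bits: 1⊕0⊕0⊕1⊕0⊕0⊕0⊕0⊕1⊕1⊕0⊕0 = 0
Parity bit = 0 (so all 13 bits XOR to 0).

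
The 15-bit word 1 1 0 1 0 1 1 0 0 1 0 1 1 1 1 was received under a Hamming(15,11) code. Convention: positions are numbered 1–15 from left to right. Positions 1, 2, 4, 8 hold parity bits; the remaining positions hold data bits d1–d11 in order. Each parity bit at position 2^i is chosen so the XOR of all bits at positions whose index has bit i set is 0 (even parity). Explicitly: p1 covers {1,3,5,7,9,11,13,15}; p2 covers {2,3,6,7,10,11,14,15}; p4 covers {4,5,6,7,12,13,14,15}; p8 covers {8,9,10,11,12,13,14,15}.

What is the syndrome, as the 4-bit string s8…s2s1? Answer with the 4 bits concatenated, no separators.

1100

s1 (pos 1,3,5,7,9,11,13,15): 1⊕0⊕0⊕1⊕0⊕0⊕1⊕1 = 0
s2 (pos 2,3,6,7,10,11,14,15): 1⊕0⊕1⊕1⊕1⊕0⊕1⊕1 = 0
s4 (pos 4,5,6,7,12,13,14,15): 1⊕0⊕1⊕1⊕1⊕1⊕1⊕1 = 1
s8 (pos 8,9,10,11,12,13,14,15): 0⊕0⊕1⊕0⊕1⊕1⊕1⊕1 = 1
Syndrome s8…s1 = 1100 → error at position 12.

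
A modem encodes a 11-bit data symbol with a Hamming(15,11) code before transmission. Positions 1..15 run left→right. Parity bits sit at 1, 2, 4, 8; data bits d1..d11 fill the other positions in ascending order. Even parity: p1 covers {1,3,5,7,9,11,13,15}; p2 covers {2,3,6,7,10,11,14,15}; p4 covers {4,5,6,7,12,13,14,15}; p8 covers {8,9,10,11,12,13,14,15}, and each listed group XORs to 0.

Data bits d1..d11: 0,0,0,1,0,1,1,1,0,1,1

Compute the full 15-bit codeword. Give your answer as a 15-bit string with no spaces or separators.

Place data at non-parity positions: p1 p2 0 p4 0 0 1 p8 0 1 1 1 0 1 1
p1 (pos 1,3,5,7,9,11,13,15): XOR of data positions = 0⊕0⊕1⊕0⊕1⊕0⊕1 = 1
p2 (pos 2,3,6,7,10,11,14,15): XOR of data positions = 0⊕0⊕1⊕1⊕1⊕1⊕1 = 1
p4 (pos 4,5,6,7,12,13,14,15): XOR of data positions = 0⊕0⊕1⊕1⊕0⊕1⊕1 = 0
p8 (pos 8,9,10,11,12,13,14,15): XOR of data positions = 0⊕1⊕1⊕1⊕0⊕1⊕1 = 1
Codeword: 110000110111011

110000110111011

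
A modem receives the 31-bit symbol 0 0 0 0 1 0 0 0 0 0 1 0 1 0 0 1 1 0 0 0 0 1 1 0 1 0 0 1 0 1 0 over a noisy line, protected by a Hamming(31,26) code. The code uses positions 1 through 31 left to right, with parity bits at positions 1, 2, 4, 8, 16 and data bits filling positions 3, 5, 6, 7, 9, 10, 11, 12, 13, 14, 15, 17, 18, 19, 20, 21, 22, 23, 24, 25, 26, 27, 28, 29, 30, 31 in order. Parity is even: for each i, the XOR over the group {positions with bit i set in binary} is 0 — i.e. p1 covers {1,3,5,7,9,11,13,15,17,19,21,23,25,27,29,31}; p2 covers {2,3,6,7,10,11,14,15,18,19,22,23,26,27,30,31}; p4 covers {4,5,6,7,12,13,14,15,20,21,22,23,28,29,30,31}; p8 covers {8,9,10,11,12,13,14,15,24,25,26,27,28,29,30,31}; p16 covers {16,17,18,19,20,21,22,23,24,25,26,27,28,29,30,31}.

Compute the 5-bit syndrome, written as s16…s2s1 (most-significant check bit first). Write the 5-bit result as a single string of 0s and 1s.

s1 (pos 1,3,5,7,9,11,13,15,17,19,21,23,25,27,29,31): 0⊕0⊕1⊕0⊕0⊕1⊕1⊕0⊕1⊕0⊕0⊕1⊕1⊕0⊕0⊕0 = 0
s2 (pos 2,3,6,7,10,11,14,15,18,19,22,23,26,27,30,31): 0⊕0⊕0⊕0⊕0⊕1⊕0⊕0⊕0⊕0⊕1⊕1⊕0⊕0⊕1⊕0 = 0
s4 (pos 4,5,6,7,12,13,14,15,20,21,22,23,28,29,30,31): 0⊕1⊕0⊕0⊕0⊕1⊕0⊕0⊕0⊕0⊕1⊕1⊕1⊕0⊕1⊕0 = 0
s8 (pos 8,9,10,11,12,13,14,15,24,25,26,27,28,29,30,31): 0⊕0⊕0⊕1⊕0⊕1⊕0⊕0⊕0⊕1⊕0⊕0⊕1⊕0⊕1⊕0 = 1
s16 (pos 16,17,18,19,20,21,22,23,24,25,26,27,28,29,30,31): 1⊕1⊕0⊕0⊕0⊕0⊕1⊕1⊕0⊕1⊕0⊕0⊕1⊕0⊕1⊕0 = 1
Syndrome s16…s1 = 11000 → error at position 24.

11000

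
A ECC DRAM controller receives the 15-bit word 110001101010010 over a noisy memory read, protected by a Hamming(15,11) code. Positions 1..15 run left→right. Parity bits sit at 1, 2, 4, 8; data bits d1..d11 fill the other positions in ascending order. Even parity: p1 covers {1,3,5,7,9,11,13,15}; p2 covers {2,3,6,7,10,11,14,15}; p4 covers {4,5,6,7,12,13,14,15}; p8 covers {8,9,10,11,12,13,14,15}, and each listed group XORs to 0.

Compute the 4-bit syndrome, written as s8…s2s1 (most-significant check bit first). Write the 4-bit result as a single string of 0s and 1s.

1110

s1 (pos 1,3,5,7,9,11,13,15): 1⊕0⊕0⊕1⊕1⊕1⊕0⊕0 = 0
s2 (pos 2,3,6,7,10,11,14,15): 1⊕0⊕1⊕1⊕0⊕1⊕1⊕0 = 1
s4 (pos 4,5,6,7,12,13,14,15): 0⊕0⊕1⊕1⊕0⊕0⊕1⊕0 = 1
s8 (pos 8,9,10,11,12,13,14,15): 0⊕1⊕0⊕1⊕0⊕0⊕1⊕0 = 1
Syndrome s8…s1 = 1110 → error at position 14.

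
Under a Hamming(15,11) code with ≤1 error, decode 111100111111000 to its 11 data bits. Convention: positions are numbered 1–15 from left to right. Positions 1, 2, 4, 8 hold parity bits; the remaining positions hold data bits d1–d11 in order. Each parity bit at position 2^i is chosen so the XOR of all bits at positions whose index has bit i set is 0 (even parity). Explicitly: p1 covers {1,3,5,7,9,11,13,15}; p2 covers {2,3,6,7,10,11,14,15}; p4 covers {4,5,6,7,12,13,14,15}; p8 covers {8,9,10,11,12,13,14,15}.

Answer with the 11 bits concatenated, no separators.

10011111001

s1 (pos 1,3,5,7,9,11,13,15): 1⊕1⊕0⊕1⊕1⊕1⊕0⊕0 = 1
s2 (pos 2,3,6,7,10,11,14,15): 1⊕1⊕0⊕1⊕1⊕1⊕0⊕0 = 1
s4 (pos 4,5,6,7,12,13,14,15): 1⊕0⊕0⊕1⊕1⊕0⊕0⊕0 = 1
s8 (pos 8,9,10,11,12,13,14,15): 1⊕1⊕1⊕1⊕1⊕0⊕0⊕0 = 1
Syndrome s8…s1 = 1111 → error at position 15.
Flip position 15: 111100111111000 → 111100111111001
Read data bits from positions 3,5,6,7,9,10,11,12,13,14,15: 10011111001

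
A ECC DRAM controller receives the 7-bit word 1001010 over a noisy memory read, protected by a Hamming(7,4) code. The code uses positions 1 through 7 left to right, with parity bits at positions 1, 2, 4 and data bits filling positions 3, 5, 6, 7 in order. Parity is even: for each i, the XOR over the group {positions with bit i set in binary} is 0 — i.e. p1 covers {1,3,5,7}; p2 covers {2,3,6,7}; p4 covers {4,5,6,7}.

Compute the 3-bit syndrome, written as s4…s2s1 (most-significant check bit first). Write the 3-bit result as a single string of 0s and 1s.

s1 (pos 1,3,5,7): 1⊕0⊕0⊕0 = 1
s2 (pos 2,3,6,7): 0⊕0⊕1⊕0 = 1
s4 (pos 4,5,6,7): 1⊕0⊕1⊕0 = 0
Syndrome s4…s1 = 011 → error at position 3.

011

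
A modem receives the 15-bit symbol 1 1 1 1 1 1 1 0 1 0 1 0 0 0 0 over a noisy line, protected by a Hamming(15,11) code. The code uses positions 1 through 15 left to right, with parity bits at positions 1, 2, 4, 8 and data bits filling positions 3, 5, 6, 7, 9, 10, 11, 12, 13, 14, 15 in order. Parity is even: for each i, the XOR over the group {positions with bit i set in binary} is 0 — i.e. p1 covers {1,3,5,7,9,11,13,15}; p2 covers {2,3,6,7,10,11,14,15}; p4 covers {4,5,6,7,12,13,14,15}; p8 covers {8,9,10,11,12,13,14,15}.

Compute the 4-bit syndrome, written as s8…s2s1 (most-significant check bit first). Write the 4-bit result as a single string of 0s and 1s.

0010

s1 (pos 1,3,5,7,9,11,13,15): 1⊕1⊕1⊕1⊕1⊕1⊕0⊕0 = 0
s2 (pos 2,3,6,7,10,11,14,15): 1⊕1⊕1⊕1⊕0⊕1⊕0⊕0 = 1
s4 (pos 4,5,6,7,12,13,14,15): 1⊕1⊕1⊕1⊕0⊕0⊕0⊕0 = 0
s8 (pos 8,9,10,11,12,13,14,15): 0⊕1⊕0⊕1⊕0⊕0⊕0⊕0 = 0
Syndrome s8…s1 = 0010 → error at position 2.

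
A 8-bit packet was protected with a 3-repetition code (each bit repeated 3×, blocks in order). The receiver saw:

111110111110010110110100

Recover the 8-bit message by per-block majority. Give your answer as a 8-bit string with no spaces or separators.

11110110

Block 1 (111): 3 ones → 1
Block 2 (110): 2 ones → 1
Block 3 (111): 3 ones → 1
Block 4 (110): 2 ones → 1
Block 5 (010): 1 one → 0
Block 6 (110): 2 ones → 1
Block 7 (110): 2 ones → 1
Block 8 (100): 1 one → 0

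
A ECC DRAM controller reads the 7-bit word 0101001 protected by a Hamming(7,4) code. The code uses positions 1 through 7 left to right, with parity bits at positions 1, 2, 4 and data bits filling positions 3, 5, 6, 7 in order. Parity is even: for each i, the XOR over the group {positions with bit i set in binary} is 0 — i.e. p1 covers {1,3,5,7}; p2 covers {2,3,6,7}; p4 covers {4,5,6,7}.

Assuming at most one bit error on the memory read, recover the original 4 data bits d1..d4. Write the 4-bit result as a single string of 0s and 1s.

0001

s1 (pos 1,3,5,7): 0⊕0⊕0⊕1 = 1
s2 (pos 2,3,6,7): 1⊕0⊕0⊕1 = 0
s4 (pos 4,5,6,7): 1⊕0⊕0⊕1 = 0
Syndrome s4…s1 = 001 → error at position 1.
Flip position 1: 0101001 → 1101001
Read data bits from positions 3,5,6,7: 0001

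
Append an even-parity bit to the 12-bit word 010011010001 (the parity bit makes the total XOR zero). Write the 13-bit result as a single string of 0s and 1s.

0100110100011

XOR of the 12 data bits: 0⊕1⊕0⊕0⊕1⊕1⊕0⊕1⊕0⊕0⊕0⊕1 = 1
Parity bit = 1 (so all 13 bits XOR to 0).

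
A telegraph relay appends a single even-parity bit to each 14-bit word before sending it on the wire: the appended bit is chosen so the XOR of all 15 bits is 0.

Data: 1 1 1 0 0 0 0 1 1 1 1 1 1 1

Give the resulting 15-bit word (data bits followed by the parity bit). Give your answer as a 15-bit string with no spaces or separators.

111000011111110

XOR of the 14 data bits: 1⊕1⊕1⊕0⊕0⊕0⊕0⊕1⊕1⊕1⊕1⊕1⊕1⊕1 = 0
Parity bit = 0 (so all 15 bits XOR to 0).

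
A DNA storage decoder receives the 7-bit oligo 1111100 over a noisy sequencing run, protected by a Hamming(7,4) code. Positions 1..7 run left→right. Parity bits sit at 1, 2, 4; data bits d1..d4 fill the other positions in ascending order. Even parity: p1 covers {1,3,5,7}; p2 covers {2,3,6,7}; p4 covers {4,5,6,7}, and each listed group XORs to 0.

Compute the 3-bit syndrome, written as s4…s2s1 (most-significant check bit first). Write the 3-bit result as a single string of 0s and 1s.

s1 (pos 1,3,5,7): 1⊕1⊕1⊕0 = 1
s2 (pos 2,3,6,7): 1⊕1⊕0⊕0 = 0
s4 (pos 4,5,6,7): 1⊕1⊕0⊕0 = 0
Syndrome s4…s1 = 001 → error at position 1.

001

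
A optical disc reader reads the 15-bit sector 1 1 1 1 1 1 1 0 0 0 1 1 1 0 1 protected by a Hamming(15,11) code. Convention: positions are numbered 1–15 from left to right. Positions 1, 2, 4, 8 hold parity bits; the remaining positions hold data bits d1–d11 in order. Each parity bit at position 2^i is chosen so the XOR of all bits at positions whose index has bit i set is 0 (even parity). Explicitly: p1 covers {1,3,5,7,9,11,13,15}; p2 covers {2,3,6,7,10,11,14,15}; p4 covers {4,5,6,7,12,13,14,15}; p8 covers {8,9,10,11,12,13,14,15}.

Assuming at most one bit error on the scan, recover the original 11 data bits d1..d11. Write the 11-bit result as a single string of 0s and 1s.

s1 (pos 1,3,5,7,9,11,13,15): 1⊕1⊕1⊕1⊕0⊕1⊕1⊕1 = 1
s2 (pos 2,3,6,7,10,11,14,15): 1⊕1⊕1⊕1⊕0⊕1⊕0⊕1 = 0
s4 (pos 4,5,6,7,12,13,14,15): 1⊕1⊕1⊕1⊕1⊕1⊕0⊕1 = 1
s8 (pos 8,9,10,11,12,13,14,15): 0⊕0⊕0⊕1⊕1⊕1⊕0⊕1 = 0
Syndrome s8…s1 = 0101 → error at position 5.
Flip position 5: 111111100011101 → 111101100011101
Read data bits from positions 3,5,6,7,9,10,11,12,13,14,15: 10110011101

10110011101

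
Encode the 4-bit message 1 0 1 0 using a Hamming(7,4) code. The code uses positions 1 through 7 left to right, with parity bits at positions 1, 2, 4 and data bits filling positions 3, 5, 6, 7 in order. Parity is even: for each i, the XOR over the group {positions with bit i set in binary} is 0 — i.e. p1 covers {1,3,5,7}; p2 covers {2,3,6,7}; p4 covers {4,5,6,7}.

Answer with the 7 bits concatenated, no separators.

1011010

Place data at non-parity positions: p1 p2 1 p4 0 1 0
p1 (pos 1,3,5,7): XOR of data positions = 1⊕0⊕0 = 1
p2 (pos 2,3,6,7): XOR of data positions = 1⊕1⊕0 = 0
p4 (pos 4,5,6,7): XOR of data positions = 0⊕1⊕0 = 1
Codeword: 1011010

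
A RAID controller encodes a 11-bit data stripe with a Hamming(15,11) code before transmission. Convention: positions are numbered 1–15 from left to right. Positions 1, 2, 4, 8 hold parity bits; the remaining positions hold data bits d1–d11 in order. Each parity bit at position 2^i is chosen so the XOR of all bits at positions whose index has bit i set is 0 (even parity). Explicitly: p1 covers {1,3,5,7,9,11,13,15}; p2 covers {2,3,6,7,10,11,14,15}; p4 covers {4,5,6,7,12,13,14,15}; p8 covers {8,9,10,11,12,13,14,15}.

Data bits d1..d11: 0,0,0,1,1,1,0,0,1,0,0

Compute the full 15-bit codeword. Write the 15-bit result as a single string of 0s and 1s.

Place data at non-parity positions: p1 p2 0 p4 0 0 1 p8 1 1 0 0 1 0 0
p1 (pos 1,3,5,7,9,11,13,15): XOR of data positions = 0⊕0⊕1⊕1⊕0⊕1⊕0 = 1
p2 (pos 2,3,6,7,10,11,14,15): XOR of data positions = 0⊕0⊕1⊕1⊕0⊕0⊕0 = 0
p4 (pos 4,5,6,7,12,13,14,15): XOR of data positions = 0⊕0⊕1⊕0⊕1⊕0⊕0 = 0
p8 (pos 8,9,10,11,12,13,14,15): XOR of data positions = 1⊕1⊕0⊕0⊕1⊕0⊕0 = 1
Codeword: 100000111100100

100000111100100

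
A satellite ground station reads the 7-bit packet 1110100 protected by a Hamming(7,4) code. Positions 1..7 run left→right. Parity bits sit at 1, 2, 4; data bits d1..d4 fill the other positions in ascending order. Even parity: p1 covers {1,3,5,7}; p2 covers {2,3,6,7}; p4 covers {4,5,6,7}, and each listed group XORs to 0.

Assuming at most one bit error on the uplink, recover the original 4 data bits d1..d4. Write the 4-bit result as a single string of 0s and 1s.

1000

s1 (pos 1,3,5,7): 1⊕1⊕1⊕0 = 1
s2 (pos 2,3,6,7): 1⊕1⊕0⊕0 = 0
s4 (pos 4,5,6,7): 0⊕1⊕0⊕0 = 1
Syndrome s4…s1 = 101 → error at position 5.
Flip position 5: 1110100 → 1110000
Read data bits from positions 3,5,6,7: 1000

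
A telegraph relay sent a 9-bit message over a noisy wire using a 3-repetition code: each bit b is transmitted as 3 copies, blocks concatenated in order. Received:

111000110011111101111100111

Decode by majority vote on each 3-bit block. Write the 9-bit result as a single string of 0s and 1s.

101111101

Block 1 (111): 3 ones → 1
Block 2 (000): 0 ones → 0
Block 3 (110): 2 ones → 1
Block 4 (011): 2 ones → 1
Block 5 (111): 3 ones → 1
Block 6 (101): 2 ones → 1
Block 7 (111): 3 ones → 1
Block 8 (100): 1 one → 0
Block 9 (111): 3 ones → 1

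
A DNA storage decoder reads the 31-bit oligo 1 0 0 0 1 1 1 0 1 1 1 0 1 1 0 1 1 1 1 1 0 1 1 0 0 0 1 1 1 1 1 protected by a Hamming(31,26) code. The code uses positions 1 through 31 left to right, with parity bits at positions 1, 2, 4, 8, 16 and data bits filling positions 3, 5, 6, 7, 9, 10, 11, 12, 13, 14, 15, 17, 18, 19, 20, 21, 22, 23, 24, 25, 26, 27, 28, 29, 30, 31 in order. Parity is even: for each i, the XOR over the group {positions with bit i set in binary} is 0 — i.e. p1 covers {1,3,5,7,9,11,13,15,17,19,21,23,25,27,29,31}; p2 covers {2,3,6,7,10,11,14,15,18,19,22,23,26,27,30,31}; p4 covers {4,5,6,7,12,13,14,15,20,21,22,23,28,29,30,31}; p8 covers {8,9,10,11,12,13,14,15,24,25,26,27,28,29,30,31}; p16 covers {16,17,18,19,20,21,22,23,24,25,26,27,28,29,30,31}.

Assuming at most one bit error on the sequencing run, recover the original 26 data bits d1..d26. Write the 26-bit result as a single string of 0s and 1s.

s1 (pos 1,3,5,7,9,11,13,15,17,19,21,23,25,27,29,31): 1⊕0⊕1⊕1⊕1⊕1⊕1⊕0⊕1⊕1⊕0⊕1⊕0⊕1⊕1⊕1 = 0
s2 (pos 2,3,6,7,10,11,14,15,18,19,22,23,26,27,30,31): 0⊕0⊕1⊕1⊕1⊕1⊕1⊕0⊕1⊕1⊕1⊕1⊕0⊕1⊕1⊕1 = 0
s4 (pos 4,5,6,7,12,13,14,15,20,21,22,23,28,29,30,31): 0⊕1⊕1⊕1⊕0⊕1⊕1⊕0⊕1⊕0⊕1⊕1⊕1⊕1⊕1⊕1 = 0
s8 (pos 8,9,10,11,12,13,14,15,24,25,26,27,28,29,30,31): 0⊕1⊕1⊕1⊕0⊕1⊕1⊕0⊕0⊕0⊕0⊕1⊕1⊕1⊕1⊕1 = 0
s16 (pos 16,17,18,19,20,21,22,23,24,25,26,27,28,29,30,31): 1⊕1⊕1⊕1⊕1⊕0⊕1⊕1⊕0⊕0⊕0⊕1⊕1⊕1⊕1⊕1 = 0
Syndrome s16…s1 = 00000 → no error.
Read data bits from positions 3,5,6,7,9,10,11,12,13,14,15,17,18,19,20,21,22,23,24,25,26,27,28,29,30,31: 01111110110111101100011111

01111110110111101100011111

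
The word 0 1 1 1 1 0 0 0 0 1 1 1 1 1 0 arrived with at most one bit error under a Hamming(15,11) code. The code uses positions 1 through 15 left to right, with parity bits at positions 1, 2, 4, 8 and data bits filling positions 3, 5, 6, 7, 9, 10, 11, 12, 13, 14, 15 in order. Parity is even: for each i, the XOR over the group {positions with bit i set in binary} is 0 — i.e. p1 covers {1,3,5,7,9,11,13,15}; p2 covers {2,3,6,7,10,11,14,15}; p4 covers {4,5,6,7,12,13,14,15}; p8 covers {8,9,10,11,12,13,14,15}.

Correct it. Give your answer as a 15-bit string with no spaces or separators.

s1 (pos 1,3,5,7,9,11,13,15): 0⊕1⊕1⊕0⊕0⊕1⊕1⊕0 = 0
s2 (pos 2,3,6,7,10,11,14,15): 1⊕1⊕0⊕0⊕1⊕1⊕1⊕0 = 1
s4 (pos 4,5,6,7,12,13,14,15): 1⊕1⊕0⊕0⊕1⊕1⊕1⊕0 = 1
s8 (pos 8,9,10,11,12,13,14,15): 0⊕0⊕1⊕1⊕1⊕1⊕1⊕0 = 1
Syndrome s8…s1 = 1110 → error at position 14.
Flip position 14: 011110000111110 → 011110000111100

011110000111100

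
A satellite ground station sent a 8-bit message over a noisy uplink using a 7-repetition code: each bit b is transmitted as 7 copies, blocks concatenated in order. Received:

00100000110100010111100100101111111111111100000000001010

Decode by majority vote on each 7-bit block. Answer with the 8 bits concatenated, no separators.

Block 1 (0010000): 1 one → 0
Block 2 (0110100): 3 ones → 0
Block 3 (0101111): 5 ones → 1
Block 4 (0010010): 2 ones → 0
Block 5 (1111111): 7 ones → 1
Block 6 (1111111): 7 ones → 1
Block 7 (0000000): 0 ones → 0
Block 8 (0001010): 2 ones → 0

00101100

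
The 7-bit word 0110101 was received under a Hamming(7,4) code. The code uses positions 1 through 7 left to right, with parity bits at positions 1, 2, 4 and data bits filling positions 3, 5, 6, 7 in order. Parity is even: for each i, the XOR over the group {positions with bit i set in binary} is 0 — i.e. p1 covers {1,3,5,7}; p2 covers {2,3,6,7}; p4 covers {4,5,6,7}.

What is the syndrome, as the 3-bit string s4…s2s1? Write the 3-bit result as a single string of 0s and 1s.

s1 (pos 1,3,5,7): 0⊕1⊕1⊕1 = 1
s2 (pos 2,3,6,7): 1⊕1⊕0⊕1 = 1
s4 (pos 4,5,6,7): 0⊕1⊕0⊕1 = 0
Syndrome s4…s1 = 011 → error at position 3.

011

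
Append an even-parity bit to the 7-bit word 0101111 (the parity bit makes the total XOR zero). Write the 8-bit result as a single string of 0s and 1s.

XOR of the 7 data bits: 0⊕1⊕0⊕1⊕1⊕1⊕1 = 1
Parity bit = 1 (so all 8 bits XOR to 0).

01011111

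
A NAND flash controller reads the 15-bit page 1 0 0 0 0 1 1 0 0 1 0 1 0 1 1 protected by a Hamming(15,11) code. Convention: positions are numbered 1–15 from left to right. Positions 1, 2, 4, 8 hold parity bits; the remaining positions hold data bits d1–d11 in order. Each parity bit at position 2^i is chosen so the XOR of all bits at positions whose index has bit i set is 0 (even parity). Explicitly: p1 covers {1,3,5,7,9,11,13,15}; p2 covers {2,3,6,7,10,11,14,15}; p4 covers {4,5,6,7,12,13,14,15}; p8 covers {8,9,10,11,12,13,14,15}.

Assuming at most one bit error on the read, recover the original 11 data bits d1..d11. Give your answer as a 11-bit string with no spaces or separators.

s1 (pos 1,3,5,7,9,11,13,15): 1⊕0⊕0⊕1⊕0⊕0⊕0⊕1 = 1
s2 (pos 2,3,6,7,10,11,14,15): 0⊕0⊕1⊕1⊕1⊕0⊕1⊕1 = 1
s4 (pos 4,5,6,7,12,13,14,15): 0⊕0⊕1⊕1⊕1⊕0⊕1⊕1 = 1
s8 (pos 8,9,10,11,12,13,14,15): 0⊕0⊕1⊕0⊕1⊕0⊕1⊕1 = 0
Syndrome s8…s1 = 0111 → error at position 7.
Flip position 7: 100001100101011 → 100001000101011
Read data bits from positions 3,5,6,7,9,10,11,12,13,14,15: 00100101011

00100101011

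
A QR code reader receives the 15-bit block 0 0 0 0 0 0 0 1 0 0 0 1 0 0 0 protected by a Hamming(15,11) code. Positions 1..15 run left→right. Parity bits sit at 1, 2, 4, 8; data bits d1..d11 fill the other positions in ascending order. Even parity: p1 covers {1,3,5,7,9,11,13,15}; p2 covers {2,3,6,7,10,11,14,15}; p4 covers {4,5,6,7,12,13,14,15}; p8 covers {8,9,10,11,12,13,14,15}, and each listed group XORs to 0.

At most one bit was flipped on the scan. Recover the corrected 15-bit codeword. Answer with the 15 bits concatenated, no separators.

000100010001000

s1 (pos 1,3,5,7,9,11,13,15): 0⊕0⊕0⊕0⊕0⊕0⊕0⊕0 = 0
s2 (pos 2,3,6,7,10,11,14,15): 0⊕0⊕0⊕0⊕0⊕0⊕0⊕0 = 0
s4 (pos 4,5,6,7,12,13,14,15): 0⊕0⊕0⊕0⊕1⊕0⊕0⊕0 = 1
s8 (pos 8,9,10,11,12,13,14,15): 1⊕0⊕0⊕0⊕1⊕0⊕0⊕0 = 0
Syndrome s8…s1 = 0100 → error at position 4.
Flip position 4: 000000010001000 → 000100010001000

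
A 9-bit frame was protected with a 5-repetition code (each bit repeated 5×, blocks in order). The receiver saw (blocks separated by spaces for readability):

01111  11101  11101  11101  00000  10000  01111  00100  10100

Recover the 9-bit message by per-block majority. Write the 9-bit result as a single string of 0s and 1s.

111100100

Block 1 (01111): 4 ones → 1
Block 2 (11101): 4 ones → 1
Block 3 (11101): 4 ones → 1
Block 4 (11101): 4 ones → 1
Block 5 (00000): 0 ones → 0
Block 6 (10000): 1 one → 0
Block 7 (01111): 4 ones → 1
Block 8 (00100): 1 one → 0
Block 9 (10100): 2 ones → 0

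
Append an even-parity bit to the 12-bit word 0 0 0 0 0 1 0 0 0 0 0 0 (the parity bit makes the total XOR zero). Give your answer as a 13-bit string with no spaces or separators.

0000010000001

XOR of the 12 data bits: 0⊕0⊕0⊕0⊕0⊕1⊕0⊕0⊕0⊕0⊕0⊕0 = 1
Parity bit = 1 (so all 13 bits XOR to 0).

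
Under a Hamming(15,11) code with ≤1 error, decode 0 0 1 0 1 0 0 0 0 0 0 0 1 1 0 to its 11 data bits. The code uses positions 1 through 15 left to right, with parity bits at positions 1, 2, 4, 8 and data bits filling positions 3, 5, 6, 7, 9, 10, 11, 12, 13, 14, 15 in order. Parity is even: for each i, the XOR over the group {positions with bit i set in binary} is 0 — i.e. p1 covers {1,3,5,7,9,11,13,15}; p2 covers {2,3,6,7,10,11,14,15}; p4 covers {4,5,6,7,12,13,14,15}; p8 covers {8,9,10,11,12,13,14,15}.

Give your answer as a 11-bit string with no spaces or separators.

s1 (pos 1,3,5,7,9,11,13,15): 0⊕1⊕1⊕0⊕0⊕0⊕1⊕0 = 1
s2 (pos 2,3,6,7,10,11,14,15): 0⊕1⊕0⊕0⊕0⊕0⊕1⊕0 = 0
s4 (pos 4,5,6,7,12,13,14,15): 0⊕1⊕0⊕0⊕0⊕1⊕1⊕0 = 1
s8 (pos 8,9,10,11,12,13,14,15): 0⊕0⊕0⊕0⊕0⊕1⊕1⊕0 = 0
Syndrome s8…s1 = 0101 → error at position 5.
Flip position 5: 001010000000110 → 001000000000110
Read data bits from positions 3,5,6,7,9,10,11,12,13,14,15: 10000000110

10000000110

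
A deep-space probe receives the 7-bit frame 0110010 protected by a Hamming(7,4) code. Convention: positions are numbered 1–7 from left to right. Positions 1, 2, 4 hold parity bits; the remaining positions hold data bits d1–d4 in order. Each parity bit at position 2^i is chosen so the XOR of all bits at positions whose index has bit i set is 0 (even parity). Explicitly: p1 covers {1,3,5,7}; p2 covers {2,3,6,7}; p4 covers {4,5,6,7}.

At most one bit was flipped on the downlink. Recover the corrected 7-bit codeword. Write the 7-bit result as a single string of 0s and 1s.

0110011

s1 (pos 1,3,5,7): 0⊕1⊕0⊕0 = 1
s2 (pos 2,3,6,7): 1⊕1⊕1⊕0 = 1
s4 (pos 4,5,6,7): 0⊕0⊕1⊕0 = 1
Syndrome s4…s1 = 111 → error at position 7.
Flip position 7: 0110010 → 0110011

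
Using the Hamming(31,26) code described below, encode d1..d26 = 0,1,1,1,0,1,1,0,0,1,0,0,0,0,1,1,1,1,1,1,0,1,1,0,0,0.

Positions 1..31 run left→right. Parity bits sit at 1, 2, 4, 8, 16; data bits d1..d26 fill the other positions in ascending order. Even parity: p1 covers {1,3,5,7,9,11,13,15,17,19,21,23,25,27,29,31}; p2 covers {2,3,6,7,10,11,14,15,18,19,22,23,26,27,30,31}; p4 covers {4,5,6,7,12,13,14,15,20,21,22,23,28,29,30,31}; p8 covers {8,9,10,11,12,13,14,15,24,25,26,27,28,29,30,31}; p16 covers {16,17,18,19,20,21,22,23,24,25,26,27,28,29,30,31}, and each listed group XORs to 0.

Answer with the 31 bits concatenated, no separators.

1001111101100100000111111011000

Place data at non-parity positions: p1 p2 0 p4 1 1 1 p8 0 1 1 0 0 1 0 p16 0 0 0 1 1 1 1 1 1 0 1 1 0 0 0
p1 (pos 1,3,5,7,9,11,13,15,17,19,21,23,25,27,29,31): XOR of data positions = 0⊕1⊕1⊕0⊕1⊕0⊕0⊕0⊕0⊕1⊕1⊕1⊕1⊕0⊕0 = 1
p2 (pos 2,3,6,7,10,11,14,15,18,19,22,23,26,27,30,31): XOR of data positions = 0⊕1⊕1⊕1⊕1⊕1⊕0⊕0⊕0⊕1⊕1⊕0⊕1⊕0⊕0 = 0
p4 (pos 4,5,6,7,12,13,14,15,20,21,22,23,28,29,30,31): XOR of data positions = 1⊕1⊕1⊕0⊕0⊕1⊕0⊕1⊕1⊕1⊕1⊕1⊕0⊕0⊕0 = 1
p8 (pos 8,9,10,11,12,13,14,15,24,25,26,27,28,29,30,31): XOR of data positions = 0⊕1⊕1⊕0⊕0⊕1⊕0⊕1⊕1⊕0⊕1⊕1⊕0⊕0⊕0 = 1
p16 (pos 16,17,18,19,20,21,22,23,24,25,26,27,28,29,30,31): XOR of data positions = 0⊕0⊕0⊕1⊕1⊕1⊕1⊕1⊕1⊕0⊕1⊕1⊕0⊕0⊕0 = 0
Codeword: 1001111101100100000111111011000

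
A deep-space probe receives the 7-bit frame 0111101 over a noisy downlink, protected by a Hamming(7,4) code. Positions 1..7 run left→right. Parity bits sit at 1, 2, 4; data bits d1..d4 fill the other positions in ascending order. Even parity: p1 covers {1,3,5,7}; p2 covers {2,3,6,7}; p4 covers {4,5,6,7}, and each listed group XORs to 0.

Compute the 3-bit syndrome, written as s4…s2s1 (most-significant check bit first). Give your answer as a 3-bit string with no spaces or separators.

s1 (pos 1,3,5,7): 0⊕1⊕1⊕1 = 1
s2 (pos 2,3,6,7): 1⊕1⊕0⊕1 = 1
s4 (pos 4,5,6,7): 1⊕1⊕0⊕1 = 1
Syndrome s4…s1 = 111 → error at position 7.

111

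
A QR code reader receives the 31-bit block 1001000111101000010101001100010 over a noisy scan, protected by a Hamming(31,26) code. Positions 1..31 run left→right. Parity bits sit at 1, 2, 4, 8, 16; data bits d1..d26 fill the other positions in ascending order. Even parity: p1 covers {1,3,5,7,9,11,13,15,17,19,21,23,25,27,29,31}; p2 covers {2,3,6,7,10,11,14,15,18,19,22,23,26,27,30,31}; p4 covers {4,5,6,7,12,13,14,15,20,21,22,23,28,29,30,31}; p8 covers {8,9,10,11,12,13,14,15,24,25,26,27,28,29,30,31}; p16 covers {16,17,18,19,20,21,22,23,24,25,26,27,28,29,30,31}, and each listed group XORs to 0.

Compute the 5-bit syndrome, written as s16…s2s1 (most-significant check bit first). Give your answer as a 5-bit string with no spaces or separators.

s1 (pos 1,3,5,7,9,11,13,15,17,19,21,23,25,27,29,31): 1⊕0⊕0⊕0⊕1⊕1⊕1⊕0⊕0⊕0⊕0⊕0⊕1⊕0⊕0⊕0 = 1
s2 (pos 2,3,6,7,10,11,14,15,18,19,22,23,26,27,30,31): 0⊕0⊕0⊕0⊕1⊕1⊕0⊕0⊕1⊕0⊕1⊕0⊕1⊕0⊕1⊕0 = 0
s4 (pos 4,5,6,7,12,13,14,15,20,21,22,23,28,29,30,31): 1⊕0⊕0⊕0⊕0⊕1⊕0⊕0⊕1⊕0⊕1⊕0⊕0⊕0⊕1⊕0 = 1
s8 (pos 8,9,10,11,12,13,14,15,24,25,26,27,28,29,30,31): 1⊕1⊕1⊕1⊕0⊕1⊕0⊕0⊕0⊕1⊕1⊕0⊕0⊕0⊕1⊕0 = 0
s16 (pos 16,17,18,19,20,21,22,23,24,25,26,27,28,29,30,31): 0⊕0⊕1⊕0⊕1⊕0⊕1⊕0⊕0⊕1⊕1⊕0⊕0⊕0⊕1⊕0 = 0
Syndrome s16…s1 = 00101 → error at position 5.

00101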